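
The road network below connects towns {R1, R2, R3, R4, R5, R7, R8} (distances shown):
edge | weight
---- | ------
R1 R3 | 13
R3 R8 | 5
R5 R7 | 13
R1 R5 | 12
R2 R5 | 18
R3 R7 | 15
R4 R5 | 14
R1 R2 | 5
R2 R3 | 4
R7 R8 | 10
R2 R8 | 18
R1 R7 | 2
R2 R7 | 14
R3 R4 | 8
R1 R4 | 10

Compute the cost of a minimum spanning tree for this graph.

36

Prim, starting at R5.
Step 1: cheapest edge leaving the tree is R1 R5 (12); add R1.
Step 2: cheapest edge leaving the tree is R1 R7 (2); add R7.
Step 3: cheapest edge leaving the tree is R1 R2 (5); add R2.
Step 4: cheapest edge leaving the tree is R2 R3 (4); add R3.
Step 5: cheapest edge leaving the tree is R3 R8 (5); add R8.
Step 6: cheapest edge leaving the tree is R3 R4 (8); add R4.
MST edges: R1 R5, R1 R7, R1 R2, R2 R3, R3 R8, R3 R4; total weight 12+2+5+4+5+8 = 36.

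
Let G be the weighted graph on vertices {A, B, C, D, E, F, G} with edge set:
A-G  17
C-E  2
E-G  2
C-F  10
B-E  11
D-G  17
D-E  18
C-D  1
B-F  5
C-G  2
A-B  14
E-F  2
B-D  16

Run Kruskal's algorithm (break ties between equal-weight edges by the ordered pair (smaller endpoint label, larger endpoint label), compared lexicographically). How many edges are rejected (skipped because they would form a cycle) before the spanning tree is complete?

3

Sort edges by weight, then run Kruskal:
C-D (1): add. Components now {A} {B} {C,D} {E} {F} {G}
C-E (2): add. Components now {A} {B} {C,D,E} {F} {G}
C-G (2): add. Components now {A} {B} {C,D,E,G} {F}
E-F (2): add. Components now {A} {B} {C,D,E,F,G}
E-G (2): skip — E and G already connected.
B-F (5): add. Components now {A} {B,C,D,E,F,G}
C-F (10): skip — C and F already connected.
B-E (11): skip — B and E already connected.
A-B (14): add. Components now {A,B,C,D,E,F,G}
Edges rejected before the tree was complete: 3.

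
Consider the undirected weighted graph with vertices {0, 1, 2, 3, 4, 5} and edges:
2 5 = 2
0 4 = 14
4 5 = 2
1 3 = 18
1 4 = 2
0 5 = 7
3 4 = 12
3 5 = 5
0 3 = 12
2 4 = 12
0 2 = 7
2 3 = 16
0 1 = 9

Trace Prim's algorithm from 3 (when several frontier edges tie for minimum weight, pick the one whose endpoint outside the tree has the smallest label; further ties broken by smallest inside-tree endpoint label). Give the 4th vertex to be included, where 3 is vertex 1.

4

Prim, starting at 3.
Step 1: cheapest edge leaving the tree is 3 5 (5); add 5.
Step 2: cheapest edge leaving the tree is 2 5 (2); add 2.
Step 3: cheapest edge leaving the tree is 4 5 (2); add 4.
Step 4: cheapest edge leaving the tree is 1 4 (2); add 1.
Step 5: cheapest edge leaving the tree is 0 2 (7); add 0.
Vertex order: 3, 5, 2, 4, 1, 0. The 4th vertex is 4.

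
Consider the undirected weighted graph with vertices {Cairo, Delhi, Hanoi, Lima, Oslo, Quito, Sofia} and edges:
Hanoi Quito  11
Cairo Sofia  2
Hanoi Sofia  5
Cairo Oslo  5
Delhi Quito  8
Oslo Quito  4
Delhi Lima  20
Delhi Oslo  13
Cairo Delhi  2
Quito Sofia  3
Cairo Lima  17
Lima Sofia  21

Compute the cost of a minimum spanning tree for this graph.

Kruskal's algorithm — process edges by increasing weight (ties by edge label):
Cairo Delhi (2): add. Components now {Cairo,Delhi} {Quito} {Hanoi} {Lima} {Oslo} {Sofia}
Cairo Sofia (2): add. Components now {Cairo,Delhi,Sofia} {Quito} {Hanoi} {Lima} {Oslo}
Quito Sofia (3): add. Components now {Cairo,Delhi,Quito,Sofia} {Hanoi} {Lima} {Oslo}
Oslo Quito (4): add. Components now {Cairo,Delhi,Oslo,Quito,Sofia} {Hanoi} {Lima}
Cairo Oslo (5): skip — Cairo and Oslo already connected.
Hanoi Sofia (5): add. Components now {Cairo,Delhi,Hanoi,Oslo,Quito,Sofia} {Lima}
Delhi Quito (8): skip — Quito and Delhi already connected.
Hanoi Quito (11): skip — Quito and Hanoi already connected.
Delhi Oslo (13): skip — Delhi and Oslo already connected.
Cairo Lima (17): add. Components now {Cairo,Delhi,Hanoi,Lima,Oslo,Quito,Sofia}
MST edges: Cairo Delhi, Cairo Sofia, Quito Sofia, Oslo Quito, Hanoi Sofia, Cairo Lima; total weight 2+2+3+4+5+17 = 33.

33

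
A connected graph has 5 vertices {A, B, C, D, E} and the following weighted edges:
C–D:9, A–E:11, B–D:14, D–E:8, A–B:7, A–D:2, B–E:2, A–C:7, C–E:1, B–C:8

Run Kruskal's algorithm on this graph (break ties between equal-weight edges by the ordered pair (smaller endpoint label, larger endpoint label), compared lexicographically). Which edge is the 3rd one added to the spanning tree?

Kruskal: consider edges lightest-first.
C–E (1): add. Components now {A} {B} {C,E} {D}
A–D (2): add. Components now {A,D} {B} {C,E}
B–E (2): add. Components now {A,D} {B,C,E}
A–B (7): add. Components now {A,B,C,D,E}
The 3rd edge added is B–E.

B-E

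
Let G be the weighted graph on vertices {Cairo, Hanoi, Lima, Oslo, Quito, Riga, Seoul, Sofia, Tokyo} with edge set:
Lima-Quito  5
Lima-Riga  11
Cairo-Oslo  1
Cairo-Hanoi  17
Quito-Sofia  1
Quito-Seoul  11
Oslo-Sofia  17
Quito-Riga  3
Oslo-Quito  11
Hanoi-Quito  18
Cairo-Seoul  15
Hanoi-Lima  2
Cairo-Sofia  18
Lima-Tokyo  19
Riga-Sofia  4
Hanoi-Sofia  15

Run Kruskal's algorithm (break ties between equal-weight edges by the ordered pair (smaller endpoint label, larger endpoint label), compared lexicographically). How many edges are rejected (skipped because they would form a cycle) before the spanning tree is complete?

Kruskal: consider edges lightest-first.
Cairo-Oslo (1): add — endpoints in different components.
Quito-Sofia (1): add — endpoints in different components.
Hanoi-Lima (2): add — endpoints in different components.
Quito-Riga (3): add — endpoints in different components.
Riga-Sofia (4): skip — Riga and Sofia already connected.
Lima-Quito (5): add — endpoints in different components.
Lima-Riga (11): skip — Riga and Lima already connected.
Oslo-Quito (11): add — endpoints in different components.
Quito-Seoul (11): add — endpoints in different components.
Cairo-Seoul (15): skip — Cairo and Seoul already connected.
Hanoi-Sofia (15): skip — Hanoi and Sofia already connected.
Cairo-Hanoi (17): skip — Cairo and Hanoi already connected.
Oslo-Sofia (17): skip — Oslo and Sofia already connected.
Cairo-Sofia (18): skip — Cairo and Sofia already connected.
Hanoi-Quito (18): skip — Quito and Hanoi already connected.
Lima-Tokyo (19): add — endpoints in different components.
Edges rejected before the tree was complete: 8.

8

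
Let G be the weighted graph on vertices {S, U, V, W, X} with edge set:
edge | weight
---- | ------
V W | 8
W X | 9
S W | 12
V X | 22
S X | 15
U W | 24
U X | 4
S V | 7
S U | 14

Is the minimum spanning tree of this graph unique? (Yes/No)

Yes

Sort edges by weight, then run Kruskal:
U X (4): add — endpoints in different components.
S V (7): add — endpoints in different components.
V W (8): add — endpoints in different components.
W X (9): add — endpoints in different components.
Every non-tree edge has weight strictly greater than the heaviest edge on the tree path between its endpoints, so the MST is unique.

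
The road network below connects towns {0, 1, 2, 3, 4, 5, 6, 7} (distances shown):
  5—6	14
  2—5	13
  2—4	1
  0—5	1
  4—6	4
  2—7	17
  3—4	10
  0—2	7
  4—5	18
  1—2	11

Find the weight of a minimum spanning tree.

Prim's algorithm from 6:
Step 1: frontier [4—6 4, 5—6 14] → take 4—6 (4); add 4.
Step 2: frontier [2—4 1, 3—4 10, 4—5 18, 5—6 14] → take 2—4 (1); add 2.
Step 3: frontier [0—2 7, 1—2 11, 2—5 13, 2—7 17, 3—4 10, 4—5 18, 5—6 14] → take 0—2 (7); add 0.
Step 4: frontier [0—5 1, 1—2 11, 2—5 13, 2—7 17, 3—4 10, 4—5 18, 5—6 14] → take 0—5 (1); add 5.
Step 5: frontier [1—2 11, 2—7 17, 3—4 10] → take 3—4 (10); add 3.
Step 6: frontier [1—2 11, 2—7 17] → take 1—2 (11); add 1.
Step 7: frontier [2—7 17] → take 2—7 (17); add 7.
MST edges: 4—6, 2—4, 0—2, 0—5, 3—4, 1—2, 2—7; total weight 4+1+7+1+10+11+17 = 51.

51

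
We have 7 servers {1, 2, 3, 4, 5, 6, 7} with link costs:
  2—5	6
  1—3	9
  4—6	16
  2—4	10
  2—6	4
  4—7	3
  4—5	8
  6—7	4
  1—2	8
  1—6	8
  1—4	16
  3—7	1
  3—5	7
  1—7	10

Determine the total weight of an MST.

26

Prim, starting at 7.
Step 1: frontier [3—7 1, 4—7 3, 6—7 4, 1—7 10] → take 3—7 (1); add 3.
Step 2: frontier [3—5 7, 1—3 9, 4—7 3, 6—7 4, 1—7 10] → take 4—7 (3); add 4.
Step 3: frontier [3—5 7, 1—3 9, 4—5 8, 2—4 10, 1—4 16, 4—6 16, 6—7 4, 1—7 10] → take 6—7 (4); add 6.
Step 4: frontier [3—5 7, 1—3 9, 4—5 8, 2—4 10, 1—4 16, 2—6 4, 1—6 8, 1—7 10] → take 2—6 (4); add 2.
Step 5: frontier [2—5 6, 1—2 8, 3—5 7, 1—3 9, 4—5 8, 1—4 16, 1—6 8, 1—7 10] → take 2—5 (6); add 5.
Step 6: frontier [1—2 8, 1—3 9, 1—4 16, 1—6 8, 1—7 10] → take 1—2 (8); add 1.
MST edges: 3—7, 4—7, 6—7, 2—6, 2—5, 1—2; total weight 1+3+4+4+6+8 = 26.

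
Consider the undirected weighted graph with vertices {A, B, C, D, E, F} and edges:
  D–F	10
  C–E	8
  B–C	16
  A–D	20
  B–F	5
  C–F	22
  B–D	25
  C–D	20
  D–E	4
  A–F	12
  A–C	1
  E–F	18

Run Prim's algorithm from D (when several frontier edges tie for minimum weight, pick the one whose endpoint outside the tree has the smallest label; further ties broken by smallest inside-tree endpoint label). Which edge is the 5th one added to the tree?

Grow the tree from D using Prim:
Step 1: frontier [D–E 4, D–F 10, A–D 20, C–D 20, B–D 25] → take D–E (4); add E.
Step 2: frontier [D–F 10, A–D 20, C–D 20, B–D 25, C–E 8, E–F 18] → take C–E (8); add C.
Step 3: frontier [A–C 1, B–C 16, C–F 22, D–F 10, A–D 20, B–D 25, E–F 18] → take A–C (1); add A.
Step 4: frontier [A–F 12, B–C 16, C–F 22, D–F 10, B–D 25, E–F 18] → take D–F (10); add F.
Step 5: frontier [B–C 16, B–D 25, B–F 5] → take B–F (5); add B.
The 5th edge added is B–F.

B-F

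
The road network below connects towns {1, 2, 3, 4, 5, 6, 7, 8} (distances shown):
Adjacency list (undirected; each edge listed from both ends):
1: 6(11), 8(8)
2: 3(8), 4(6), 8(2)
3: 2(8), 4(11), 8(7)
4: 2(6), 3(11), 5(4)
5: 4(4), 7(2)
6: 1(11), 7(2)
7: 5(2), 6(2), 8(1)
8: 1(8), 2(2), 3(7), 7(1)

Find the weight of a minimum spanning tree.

26

Kruskal: consider edges lightest-first.
7-8 (1): add — endpoints in different components.
2-8 (2): add — endpoints in different components.
5-7 (2): add — endpoints in different components.
6-7 (2): add — endpoints in different components.
4-5 (4): add — endpoints in different components.
2-4 (6): skip — 2 and 4 already connected.
3-8 (7): add — endpoints in different components.
1-8 (8): add — endpoints in different components.
MST edges: 7-8, 2-8, 5-7, 6-7, 4-5, 3-8, 1-8; total weight 1+2+2+2+4+7+8 = 26.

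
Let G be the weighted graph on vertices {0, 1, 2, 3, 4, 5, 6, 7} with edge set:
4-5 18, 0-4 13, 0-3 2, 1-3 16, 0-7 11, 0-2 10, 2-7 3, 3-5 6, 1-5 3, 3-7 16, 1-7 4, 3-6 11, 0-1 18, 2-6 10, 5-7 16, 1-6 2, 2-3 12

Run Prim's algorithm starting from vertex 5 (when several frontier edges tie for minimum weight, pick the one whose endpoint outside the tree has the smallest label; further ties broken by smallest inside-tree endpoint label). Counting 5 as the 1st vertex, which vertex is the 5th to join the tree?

2

Grow the tree from 5 using Prim:
Step 1: cheapest edge leaving the tree is 1-5 (3); add 1.
Step 2: cheapest edge leaving the tree is 1-6 (2); add 6.
Step 3: cheapest edge leaving the tree is 1-7 (4); add 7.
Step 4: cheapest edge leaving the tree is 2-7 (3); add 2.
Step 5: cheapest edge leaving the tree is 3-5 (6); add 3.
Step 6: cheapest edge leaving the tree is 0-3 (2); add 0.
Step 7: cheapest edge leaving the tree is 0-4 (13); add 4.
Vertex order: 5, 1, 6, 7, 2, 3, 0, 4. The 5th vertex is 2.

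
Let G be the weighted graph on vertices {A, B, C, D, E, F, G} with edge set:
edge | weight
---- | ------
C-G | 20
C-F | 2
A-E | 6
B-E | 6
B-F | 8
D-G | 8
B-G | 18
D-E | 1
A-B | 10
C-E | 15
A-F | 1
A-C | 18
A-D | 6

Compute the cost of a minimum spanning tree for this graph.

Sort edges by weight, then run Kruskal:
A-F (1): add. Components now {A,F} {B} {C} {D} {E} {G}
D-E (1): add. Components now {A,F} {B} {C} {D,E} {G}
C-F (2): add. Components now {A,C,F} {B} {D,E} {G}
A-D (6): add. Components now {A,C,D,E,F} {B} {G}
A-E (6): skip — A and E already connected.
B-E (6): add. Components now {A,B,C,D,E,F} {G}
B-F (8): skip — B and F already connected.
D-G (8): add. Components now {A,B,C,D,E,F,G}
MST edges: A-F, D-E, C-F, A-D, B-E, D-G; total weight 1+1+2+6+6+8 = 24.

24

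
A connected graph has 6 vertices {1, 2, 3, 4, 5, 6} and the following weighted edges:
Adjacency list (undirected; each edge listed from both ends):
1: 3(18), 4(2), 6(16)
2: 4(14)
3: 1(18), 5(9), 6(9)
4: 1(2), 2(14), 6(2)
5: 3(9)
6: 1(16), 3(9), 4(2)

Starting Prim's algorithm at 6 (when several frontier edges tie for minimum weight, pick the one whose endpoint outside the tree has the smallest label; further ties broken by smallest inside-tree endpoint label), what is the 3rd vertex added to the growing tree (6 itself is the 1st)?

1

Prim's algorithm from 6:
Step 1: cheapest edge leaving the tree is 4—6 (2); add 4.
Step 2: cheapest edge leaving the tree is 1—4 (2); add 1.
Step 3: cheapest edge leaving the tree is 3—6 (9); add 3.
Step 4: cheapest edge leaving the tree is 3—5 (9); add 5.
Step 5: cheapest edge leaving the tree is 2—4 (14); add 2.
Vertex order: 6, 4, 1, 3, 5, 2. The 3rd vertex is 1.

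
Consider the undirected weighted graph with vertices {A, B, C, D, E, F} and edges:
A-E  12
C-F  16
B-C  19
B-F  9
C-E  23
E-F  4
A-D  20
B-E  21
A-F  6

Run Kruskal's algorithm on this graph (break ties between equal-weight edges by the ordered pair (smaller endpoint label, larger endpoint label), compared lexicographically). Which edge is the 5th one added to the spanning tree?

A-D

Kruskal: consider edges lightest-first.
E-F (4): add — endpoints in different components.
A-F (6): add — endpoints in different components.
B-F (9): add — endpoints in different components.
A-E (12): skip — A and E already connected.
C-F (16): add — endpoints in different components.
B-C (19): skip — B and C already connected.
A-D (20): add — endpoints in different components.
The 5th edge added is A-D.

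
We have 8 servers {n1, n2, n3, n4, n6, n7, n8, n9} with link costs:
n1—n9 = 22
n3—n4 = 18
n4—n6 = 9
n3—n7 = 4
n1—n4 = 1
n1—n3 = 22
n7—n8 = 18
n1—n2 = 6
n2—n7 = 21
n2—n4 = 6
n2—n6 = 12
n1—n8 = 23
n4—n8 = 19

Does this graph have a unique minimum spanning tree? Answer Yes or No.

Kruskal: consider edges lightest-first.
n1—n4 (1): add — endpoints in different components.
n3—n7 (4): add — endpoints in different components.
n1—n2 (6): add — endpoints in different components.
n2—n4 (6): skip — n2 and n4 already connected.
n4—n6 (9): add — endpoints in different components.
n2—n6 (12): skip — n6 and n2 already connected.
n3—n4 (18): add — endpoints in different components.
n7—n8 (18): add — endpoints in different components.
n4—n8 (19): skip — n8 and n4 already connected.
n2—n7 (21): skip — n2 and n7 already connected.
n1—n3 (22): skip — n1 and n3 already connected.
n1—n9 (22): add — endpoints in different components.
Non-tree edge n2—n4 has weight 6, equal to the heaviest edge on its tree cycle — swapping gives another MST of the same weight. Not unique.

No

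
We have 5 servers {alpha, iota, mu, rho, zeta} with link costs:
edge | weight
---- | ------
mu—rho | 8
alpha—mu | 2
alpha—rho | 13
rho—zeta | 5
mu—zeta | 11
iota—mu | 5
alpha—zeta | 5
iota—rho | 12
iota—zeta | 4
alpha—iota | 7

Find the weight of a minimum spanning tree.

Kruskal: consider edges lightest-first.
alpha—mu (2): add — endpoints in different components.
iota—zeta (4): add — endpoints in different components.
alpha—zeta (5): add — endpoints in different components.
iota—mu (5): skip — mu and iota already connected.
rho—zeta (5): add — endpoints in different components.
MST edges: alpha—mu, iota—zeta, alpha—zeta, rho—zeta; total weight 2+4+5+5 = 16.

16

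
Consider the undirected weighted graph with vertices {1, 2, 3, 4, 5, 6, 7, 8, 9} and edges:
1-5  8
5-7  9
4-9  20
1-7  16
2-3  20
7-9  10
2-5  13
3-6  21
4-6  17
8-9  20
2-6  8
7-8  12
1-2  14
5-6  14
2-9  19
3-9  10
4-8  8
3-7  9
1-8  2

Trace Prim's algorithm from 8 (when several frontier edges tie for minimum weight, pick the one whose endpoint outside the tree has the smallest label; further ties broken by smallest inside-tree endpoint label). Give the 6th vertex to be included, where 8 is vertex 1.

Grow the tree from 8 using Prim:
Step 1: cheapest edge leaving the tree is 1-8 (2); add 1.
Step 2: cheapest edge leaving the tree is 4-8 (8); add 4.
Step 3: cheapest edge leaving the tree is 1-5 (8); add 5.
Step 4: cheapest edge leaving the tree is 5-7 (9); add 7.
Step 5: cheapest edge leaving the tree is 3-7 (9); add 3.
Step 6: cheapest edge leaving the tree is 3-9 (10); add 9.
Step 7: cheapest edge leaving the tree is 2-5 (13); add 2.
Step 8: cheapest edge leaving the tree is 2-6 (8); add 6.
Vertex order: 8, 1, 4, 5, 7, 3, 9, 2, 6. The 6th vertex is 3.

3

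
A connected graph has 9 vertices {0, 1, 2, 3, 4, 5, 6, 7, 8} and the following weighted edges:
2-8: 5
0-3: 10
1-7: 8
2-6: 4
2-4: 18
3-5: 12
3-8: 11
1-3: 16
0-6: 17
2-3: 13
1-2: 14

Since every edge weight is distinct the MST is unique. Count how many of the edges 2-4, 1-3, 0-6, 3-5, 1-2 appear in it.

3

Kruskal's algorithm — process edges by increasing weight (ties by edge label):
2-6 (4): add — endpoints in different components.
2-8 (5): add — endpoints in different components.
1-7 (8): add — endpoints in different components.
0-3 (10): add — endpoints in different components.
3-8 (11): add — endpoints in different components.
3-5 (12): add — endpoints in different components.
2-3 (13): skip — 2 and 3 already connected.
1-2 (14): add — endpoints in different components.
1-3 (16): skip — 1 and 3 already connected.
0-6 (17): skip — 0 and 6 already connected.
2-4 (18): add — endpoints in different components.
MST edge set: {2-6, 2-8, 1-7, 0-3, 3-8, 3-5, 1-2, 2-4}.
Of the listed edges, {2-4, 3-5, 1-2} are in the MST → 3.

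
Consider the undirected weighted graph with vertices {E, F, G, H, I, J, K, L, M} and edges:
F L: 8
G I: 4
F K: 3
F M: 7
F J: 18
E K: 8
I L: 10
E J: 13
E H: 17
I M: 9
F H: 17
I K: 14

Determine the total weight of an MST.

69

Sort edges by weight, then run Kruskal:
F K (3): add — endpoints in different components.
G I (4): add — endpoints in different components.
F M (7): add — endpoints in different components.
E K (8): add — endpoints in different components.
F L (8): add — endpoints in different components.
I M (9): add — endpoints in different components.
I L (10): skip — I and L already connected.
E J (13): add — endpoints in different components.
I K (14): skip — I and K already connected.
E H (17): add — endpoints in different components.
MST edges: F K, G I, F M, E K, F L, I M, E J, E H; total weight 3+4+7+8+8+9+13+17 = 69.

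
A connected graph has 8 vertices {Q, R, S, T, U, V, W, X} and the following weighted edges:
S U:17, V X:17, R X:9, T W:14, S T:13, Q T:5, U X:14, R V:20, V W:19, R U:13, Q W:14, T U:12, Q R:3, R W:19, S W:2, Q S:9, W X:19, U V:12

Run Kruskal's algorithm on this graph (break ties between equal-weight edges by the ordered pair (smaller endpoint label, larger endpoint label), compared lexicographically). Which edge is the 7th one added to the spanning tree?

Kruskal: consider edges lightest-first.
S W (2): add — endpoints in different components.
Q R (3): add — endpoints in different components.
Q T (5): add — endpoints in different components.
Q S (9): add — endpoints in different components.
R X (9): add — endpoints in different components.
T U (12): add — endpoints in different components.
U V (12): add — endpoints in different components.
The 7th edge added is U V.

U-V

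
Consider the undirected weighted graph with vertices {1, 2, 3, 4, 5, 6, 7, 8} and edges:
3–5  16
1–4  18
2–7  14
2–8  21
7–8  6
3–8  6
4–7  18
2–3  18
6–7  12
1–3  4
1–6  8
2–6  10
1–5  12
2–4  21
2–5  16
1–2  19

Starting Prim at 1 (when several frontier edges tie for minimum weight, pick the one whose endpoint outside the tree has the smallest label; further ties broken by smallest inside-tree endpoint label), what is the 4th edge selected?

1-6

Prim, starting at 1.
Step 1: cheapest edge leaving the tree is 1–3 (4); add 3.
Step 2: cheapest edge leaving the tree is 3–8 (6); add 8.
Step 3: cheapest edge leaving the tree is 7–8 (6); add 7.
Step 4: cheapest edge leaving the tree is 1–6 (8); add 6.
Step 5: cheapest edge leaving the tree is 2–6 (10); add 2.
Step 6: cheapest edge leaving the tree is 1–5 (12); add 5.
Step 7: cheapest edge leaving the tree is 1–4 (18); add 4.
The 4th edge added is 1–6.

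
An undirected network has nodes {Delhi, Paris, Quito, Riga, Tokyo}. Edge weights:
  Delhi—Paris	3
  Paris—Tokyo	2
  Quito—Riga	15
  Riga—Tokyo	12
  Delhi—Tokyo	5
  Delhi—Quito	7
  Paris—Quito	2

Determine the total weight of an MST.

Grow the tree from Riga using Prim:
Step 1: frontier [Riga—Tokyo 12, Quito—Riga 15] → take Riga—Tokyo (12); add Tokyo.
Step 2: frontier [Quito—Riga 15, Paris—Tokyo 2, Delhi—Tokyo 5] → take Paris—Tokyo (2); add Paris.
Step 3: frontier [Paris—Quito 2, Delhi—Paris 3, Quito—Riga 15, Delhi—Tokyo 5] → take Paris—Quito (2); add Quito.
Step 4: frontier [Delhi—Paris 3, Delhi—Quito 7, Delhi—Tokyo 5] → take Delhi—Paris (3); add Delhi.
MST edges: Riga—Tokyo, Paris—Tokyo, Paris—Quito, Delhi—Paris; total weight 12+2+2+3 = 19.

19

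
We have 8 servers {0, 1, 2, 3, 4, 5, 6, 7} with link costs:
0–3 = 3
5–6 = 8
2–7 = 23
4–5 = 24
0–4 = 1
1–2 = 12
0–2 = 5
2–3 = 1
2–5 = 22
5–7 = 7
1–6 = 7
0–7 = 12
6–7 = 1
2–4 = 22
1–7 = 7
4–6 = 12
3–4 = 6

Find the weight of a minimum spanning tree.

Sort edges by weight, then run Kruskal:
0–4 (1): add — endpoints in different components.
2–3 (1): add — endpoints in different components.
6–7 (1): add — endpoints in different components.
0–3 (3): add — endpoints in different components.
0–2 (5): skip — 0 and 2 already connected.
3–4 (6): skip — 3 and 4 already connected.
1–6 (7): add — endpoints in different components.
1–7 (7): skip — 1 and 7 already connected.
5–7 (7): add — endpoints in different components.
5–6 (8): skip — 5 and 6 already connected.
0–7 (12): add — endpoints in different components.
MST edges: 0–4, 2–3, 6–7, 0–3, 1–6, 5–7, 0–7; total weight 1+1+1+3+7+7+12 = 32.

32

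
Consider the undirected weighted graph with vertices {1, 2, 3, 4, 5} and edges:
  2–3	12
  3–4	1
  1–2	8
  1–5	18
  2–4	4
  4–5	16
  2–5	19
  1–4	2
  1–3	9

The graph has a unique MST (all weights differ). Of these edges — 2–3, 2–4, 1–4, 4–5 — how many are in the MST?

Kruskal's algorithm — process edges by increasing weight (ties by edge label):
3–4 (1): add — endpoints in different components.
1–4 (2): add — endpoints in different components.
2–4 (4): add — endpoints in different components.
1–2 (8): skip — 1 and 2 already connected.
1–3 (9): skip — 1 and 3 already connected.
2–3 (12): skip — 2 and 3 already connected.
4–5 (16): add — endpoints in different components.
MST edge set: {3–4, 1–4, 2–4, 4–5}.
Of the listed edges, {2–4, 1–4, 4–5} are in the MST → 3.

3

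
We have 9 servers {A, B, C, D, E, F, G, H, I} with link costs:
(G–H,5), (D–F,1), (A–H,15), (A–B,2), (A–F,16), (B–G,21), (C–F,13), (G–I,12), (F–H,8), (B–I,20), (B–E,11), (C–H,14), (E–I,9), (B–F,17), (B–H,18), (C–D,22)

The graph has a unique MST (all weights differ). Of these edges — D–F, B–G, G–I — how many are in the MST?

2

Kruskal: consider edges lightest-first.
D–F (1): add — endpoints in different components.
A–B (2): add — endpoints in different components.
G–H (5): add — endpoints in different components.
F–H (8): add — endpoints in different components.
E–I (9): add — endpoints in different components.
B–E (11): add — endpoints in different components.
G–I (12): add — endpoints in different components.
C–F (13): add — endpoints in different components.
MST edge set: {D–F, A–B, G–H, F–H, E–I, B–E, G–I, C–F}.
Of the listed edges, {D–F, G–I} are in the MST → 2.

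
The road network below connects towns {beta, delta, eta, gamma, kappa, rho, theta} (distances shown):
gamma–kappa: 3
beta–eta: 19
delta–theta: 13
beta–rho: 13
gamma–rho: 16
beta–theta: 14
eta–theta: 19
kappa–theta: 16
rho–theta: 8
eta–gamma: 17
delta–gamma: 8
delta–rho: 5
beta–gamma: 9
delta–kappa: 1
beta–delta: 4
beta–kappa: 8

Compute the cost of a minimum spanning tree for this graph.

38

Prim's algorithm from eta:
Step 1: cheapest edge leaving the tree is eta–gamma (17); add gamma.
Step 2: cheapest edge leaving the tree is gamma–kappa (3); add kappa.
Step 3: cheapest edge leaving the tree is delta–kappa (1); add delta.
Step 4: cheapest edge leaving the tree is beta–delta (4); add beta.
Step 5: cheapest edge leaving the tree is delta–rho (5); add rho.
Step 6: cheapest edge leaving the tree is rho–theta (8); add theta.
MST edges: eta–gamma, gamma–kappa, delta–kappa, beta–delta, delta–rho, rho–theta; total weight 17+3+1+4+5+8 = 38.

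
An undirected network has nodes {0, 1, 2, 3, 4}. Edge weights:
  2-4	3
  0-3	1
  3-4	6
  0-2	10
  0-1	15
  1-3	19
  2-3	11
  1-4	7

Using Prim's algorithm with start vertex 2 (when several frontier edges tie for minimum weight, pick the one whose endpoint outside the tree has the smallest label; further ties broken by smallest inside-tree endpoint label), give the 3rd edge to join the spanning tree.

Prim's algorithm from 2:
Step 1: frontier [2-4 3, 0-2 10, 2-3 11] → take 2-4 (3); add 4.
Step 2: frontier [0-2 10, 2-3 11, 3-4 6, 1-4 7] → take 3-4 (6); add 3.
Step 3: frontier [0-2 10, 0-3 1, 1-3 19, 1-4 7] → take 0-3 (1); add 0.
Step 4: frontier [0-1 15, 1-3 19, 1-4 7] → take 1-4 (7); add 1.
The 3rd edge added is 0-3.

0-3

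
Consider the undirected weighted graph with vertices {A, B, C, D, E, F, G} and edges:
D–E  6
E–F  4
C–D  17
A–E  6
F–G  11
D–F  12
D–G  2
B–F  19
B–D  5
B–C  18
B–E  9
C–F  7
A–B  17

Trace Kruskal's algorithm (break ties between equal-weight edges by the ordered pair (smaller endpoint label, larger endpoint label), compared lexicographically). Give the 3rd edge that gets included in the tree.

Sort edges by weight, then run Kruskal:
D–G (2): add — endpoints in different components.
E–F (4): add — endpoints in different components.
B–D (5): add — endpoints in different components.
A–E (6): add — endpoints in different components.
D–E (6): add — endpoints in different components.
C–F (7): add — endpoints in different components.
The 3rd edge added is B–D.

B-D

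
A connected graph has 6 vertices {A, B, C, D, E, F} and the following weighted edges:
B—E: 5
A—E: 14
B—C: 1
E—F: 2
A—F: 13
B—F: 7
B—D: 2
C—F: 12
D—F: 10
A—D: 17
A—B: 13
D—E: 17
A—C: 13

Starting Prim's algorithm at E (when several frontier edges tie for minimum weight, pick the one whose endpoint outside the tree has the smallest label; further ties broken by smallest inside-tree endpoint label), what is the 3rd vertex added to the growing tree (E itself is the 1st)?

B

Prim's algorithm from E:
Step 1: cheapest edge leaving the tree is E—F (2); add F.
Step 2: cheapest edge leaving the tree is B—E (5); add B.
Step 3: cheapest edge leaving the tree is B—C (1); add C.
Step 4: cheapest edge leaving the tree is B—D (2); add D.
Step 5: cheapest edge leaving the tree is A—B (13); add A.
Vertex order: E, F, B, C, D, A. The 3rd vertex is B.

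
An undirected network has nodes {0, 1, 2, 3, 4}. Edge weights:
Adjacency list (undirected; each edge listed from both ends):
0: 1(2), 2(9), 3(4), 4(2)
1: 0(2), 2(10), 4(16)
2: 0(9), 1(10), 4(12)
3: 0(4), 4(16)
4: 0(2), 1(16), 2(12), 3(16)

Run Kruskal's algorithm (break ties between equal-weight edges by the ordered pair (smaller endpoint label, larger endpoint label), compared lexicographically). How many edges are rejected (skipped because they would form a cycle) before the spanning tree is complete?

Kruskal: consider edges lightest-first.
0-1 (2): add — endpoints in different components.
0-4 (2): add — endpoints in different components.
0-3 (4): add — endpoints in different components.
0-2 (9): add — endpoints in different components.
Edges rejected before the tree was complete: 0.

0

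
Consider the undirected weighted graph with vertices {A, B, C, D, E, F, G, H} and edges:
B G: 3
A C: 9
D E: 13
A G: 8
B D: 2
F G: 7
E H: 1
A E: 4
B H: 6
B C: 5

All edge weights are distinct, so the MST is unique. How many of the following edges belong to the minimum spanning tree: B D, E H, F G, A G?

3

Sort edges by weight, then run Kruskal:
E H (1): add — endpoints in different components.
B D (2): add — endpoints in different components.
B G (3): add — endpoints in different components.
A E (4): add — endpoints in different components.
B C (5): add — endpoints in different components.
B H (6): add — endpoints in different components.
F G (7): add — endpoints in different components.
MST edge set: {E H, B D, B G, A E, B C, B H, F G}.
Of the listed edges, {B D, E H, F G} are in the MST → 3.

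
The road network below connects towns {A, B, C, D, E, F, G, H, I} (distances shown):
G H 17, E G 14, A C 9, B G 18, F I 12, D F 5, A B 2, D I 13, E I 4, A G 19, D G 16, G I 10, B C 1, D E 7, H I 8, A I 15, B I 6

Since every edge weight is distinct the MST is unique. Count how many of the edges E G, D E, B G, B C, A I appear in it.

2

Sort edges by weight, then run Kruskal:
B C (1): add — endpoints in different components.
A B (2): add — endpoints in different components.
E I (4): add — endpoints in different components.
D F (5): add — endpoints in different components.
B I (6): add — endpoints in different components.
D E (7): add — endpoints in different components.
H I (8): add — endpoints in different components.
A C (9): skip — A and C already connected.
G I (10): add — endpoints in different components.
MST edge set: {B C, A B, E I, D F, B I, D E, H I, G I}.
Of the listed edges, {D E, B C} are in the MST → 2.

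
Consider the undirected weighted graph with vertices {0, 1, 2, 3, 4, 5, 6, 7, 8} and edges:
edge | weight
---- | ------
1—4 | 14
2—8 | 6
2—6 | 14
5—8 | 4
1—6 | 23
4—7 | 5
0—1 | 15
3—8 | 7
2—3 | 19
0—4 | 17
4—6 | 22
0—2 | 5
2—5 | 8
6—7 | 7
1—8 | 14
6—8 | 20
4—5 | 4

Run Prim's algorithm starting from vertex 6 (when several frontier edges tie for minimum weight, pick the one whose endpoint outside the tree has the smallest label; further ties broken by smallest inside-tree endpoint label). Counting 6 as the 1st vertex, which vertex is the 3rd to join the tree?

Grow the tree from 6 using Prim:
Step 1: cheapest edge leaving the tree is 6—7 (7); add 7.
Step 2: cheapest edge leaving the tree is 4—7 (5); add 4.
Step 3: cheapest edge leaving the tree is 4—5 (4); add 5.
Step 4: cheapest edge leaving the tree is 5—8 (4); add 8.
Step 5: cheapest edge leaving the tree is 2—8 (6); add 2.
Step 6: cheapest edge leaving the tree is 0—2 (5); add 0.
Step 7: cheapest edge leaving the tree is 3—8 (7); add 3.
Step 8: cheapest edge leaving the tree is 1—4 (14); add 1.
Vertex order: 6, 7, 4, 5, 8, 2, 0, 3, 1. The 3rd vertex is 4.

4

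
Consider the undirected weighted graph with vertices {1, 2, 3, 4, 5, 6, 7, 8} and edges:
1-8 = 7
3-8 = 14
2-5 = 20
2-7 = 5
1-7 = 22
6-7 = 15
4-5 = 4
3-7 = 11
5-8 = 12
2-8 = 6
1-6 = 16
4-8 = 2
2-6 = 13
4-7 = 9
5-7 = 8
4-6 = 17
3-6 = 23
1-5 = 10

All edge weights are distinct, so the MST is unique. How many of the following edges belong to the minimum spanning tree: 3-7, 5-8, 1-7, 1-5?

Kruskal: consider edges lightest-first.
4-8 (2): add — endpoints in different components.
4-5 (4): add — endpoints in different components.
2-7 (5): add — endpoints in different components.
2-8 (6): add — endpoints in different components.
1-8 (7): add — endpoints in different components.
5-7 (8): skip — 5 and 7 already connected.
4-7 (9): skip — 4 and 7 already connected.
1-5 (10): skip — 1 and 5 already connected.
3-7 (11): add — endpoints in different components.
5-8 (12): skip — 5 and 8 already connected.
2-6 (13): add — endpoints in different components.
MST edge set: {4-8, 4-5, 2-7, 2-8, 1-8, 3-7, 2-6}.
Of the listed edges, {3-7} are in the MST → 1.

1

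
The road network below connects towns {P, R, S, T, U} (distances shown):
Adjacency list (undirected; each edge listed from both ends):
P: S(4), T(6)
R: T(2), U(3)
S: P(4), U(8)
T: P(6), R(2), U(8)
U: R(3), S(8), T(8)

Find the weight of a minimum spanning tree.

15

Prim, starting at P.
Step 1: cheapest edge leaving the tree is P S (4); add S.
Step 2: cheapest edge leaving the tree is P T (6); add T.
Step 3: cheapest edge leaving the tree is R T (2); add R.
Step 4: cheapest edge leaving the tree is R U (3); add U.
MST edges: P S, P T, R T, R U; total weight 4+6+2+3 = 15.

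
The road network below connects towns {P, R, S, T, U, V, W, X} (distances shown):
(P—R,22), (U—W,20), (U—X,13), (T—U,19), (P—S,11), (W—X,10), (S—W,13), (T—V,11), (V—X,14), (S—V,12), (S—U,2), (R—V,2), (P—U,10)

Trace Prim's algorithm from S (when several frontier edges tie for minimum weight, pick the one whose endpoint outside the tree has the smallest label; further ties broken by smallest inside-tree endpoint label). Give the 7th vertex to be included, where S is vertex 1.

W

Grow the tree from S using Prim:
Step 1: cheapest edge leaving the tree is S—U (2); add U.
Step 2: cheapest edge leaving the tree is P—U (10); add P.
Step 3: cheapest edge leaving the tree is S—V (12); add V.
Step 4: cheapest edge leaving the tree is R—V (2); add R.
Step 5: cheapest edge leaving the tree is T—V (11); add T.
Step 6: cheapest edge leaving the tree is S—W (13); add W.
Step 7: cheapest edge leaving the tree is W—X (10); add X.
Vertex order: S, U, P, V, R, T, W, X. The 7th vertex is W.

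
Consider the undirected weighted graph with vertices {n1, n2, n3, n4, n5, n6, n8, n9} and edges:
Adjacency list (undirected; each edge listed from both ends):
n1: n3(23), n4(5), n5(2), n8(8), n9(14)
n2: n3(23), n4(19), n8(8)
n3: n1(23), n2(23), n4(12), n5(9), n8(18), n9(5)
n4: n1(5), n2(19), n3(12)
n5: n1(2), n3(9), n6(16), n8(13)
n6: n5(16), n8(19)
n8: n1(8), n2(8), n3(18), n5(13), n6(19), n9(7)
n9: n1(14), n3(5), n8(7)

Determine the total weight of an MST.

Prim's algorithm from n2:
Step 1: cheapest edge leaving the tree is n2-n8 (8); add n8.
Step 2: cheapest edge leaving the tree is n8-n9 (7); add n9.
Step 3: cheapest edge leaving the tree is n3-n9 (5); add n3.
Step 4: cheapest edge leaving the tree is n1-n8 (8); add n1.
Step 5: cheapest edge leaving the tree is n1-n5 (2); add n5.
Step 6: cheapest edge leaving the tree is n1-n4 (5); add n4.
Step 7: cheapest edge leaving the tree is n5-n6 (16); add n6.
MST edges: n2-n8, n8-n9, n3-n9, n1-n8, n1-n5, n1-n4, n5-n6; total weight 8+7+5+8+2+5+16 = 51.

51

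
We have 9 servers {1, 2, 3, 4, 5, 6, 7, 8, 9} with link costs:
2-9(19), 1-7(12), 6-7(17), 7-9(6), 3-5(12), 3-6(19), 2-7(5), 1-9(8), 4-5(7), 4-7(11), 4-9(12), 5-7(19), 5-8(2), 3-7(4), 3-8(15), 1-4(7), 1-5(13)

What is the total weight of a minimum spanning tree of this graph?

Prim, starting at 9.
Step 1: cheapest edge leaving the tree is 7-9 (6); add 7.
Step 2: cheapest edge leaving the tree is 3-7 (4); add 3.
Step 3: cheapest edge leaving the tree is 2-7 (5); add 2.
Step 4: cheapest edge leaving the tree is 1-9 (8); add 1.
Step 5: cheapest edge leaving the tree is 1-4 (7); add 4.
Step 6: cheapest edge leaving the tree is 4-5 (7); add 5.
Step 7: cheapest edge leaving the tree is 5-8 (2); add 8.
Step 8: cheapest edge leaving the tree is 6-7 (17); add 6.
MST edges: 7-9, 3-7, 2-7, 1-9, 1-4, 4-5, 5-8, 6-7; total weight 6+4+5+8+7+7+2+17 = 56.

56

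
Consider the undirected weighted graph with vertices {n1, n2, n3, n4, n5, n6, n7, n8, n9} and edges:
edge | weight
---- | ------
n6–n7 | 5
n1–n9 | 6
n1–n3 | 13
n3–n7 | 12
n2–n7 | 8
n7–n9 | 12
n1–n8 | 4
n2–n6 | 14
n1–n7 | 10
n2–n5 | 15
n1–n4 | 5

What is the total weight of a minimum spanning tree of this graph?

Kruskal's algorithm — process edges by increasing weight (ties by edge label):
n1–n8 (4): add — endpoints in different components.
n1–n4 (5): add — endpoints in different components.
n6–n7 (5): add — endpoints in different components.
n1–n9 (6): add — endpoints in different components.
n2–n7 (8): add — endpoints in different components.
n1–n7 (10): add — endpoints in different components.
n3–n7 (12): add — endpoints in different components.
n7–n9 (12): skip — n9 and n7 already connected.
n1–n3 (13): skip — n1 and n3 already connected.
n2–n6 (14): skip — n2 and n6 already connected.
n2–n5 (15): add — endpoints in different components.
MST edges: n1–n8, n1–n4, n6–n7, n1–n9, n2–n7, n1–n7, n3–n7, n2–n5; total weight 4+5+5+6+8+10+12+15 = 65.

65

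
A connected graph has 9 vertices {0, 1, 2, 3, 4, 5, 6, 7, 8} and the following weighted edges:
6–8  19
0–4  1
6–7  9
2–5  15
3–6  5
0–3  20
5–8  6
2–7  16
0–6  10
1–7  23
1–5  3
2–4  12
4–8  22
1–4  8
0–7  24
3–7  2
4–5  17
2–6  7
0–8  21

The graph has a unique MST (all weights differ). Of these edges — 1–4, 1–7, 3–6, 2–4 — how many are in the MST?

Sort edges by weight, then run Kruskal:
0–4 (1): add — endpoints in different components.
3–7 (2): add — endpoints in different components.
1–5 (3): add — endpoints in different components.
3–6 (5): add — endpoints in different components.
5–8 (6): add — endpoints in different components.
2–6 (7): add — endpoints in different components.
1–4 (8): add — endpoints in different components.
6–7 (9): skip — 6 and 7 already connected.
0–6 (10): add — endpoints in different components.
MST edge set: {0–4, 3–7, 1–5, 3–6, 5–8, 2–6, 1–4, 0–6}.
Of the listed edges, {1–4, 3–6} are in the MST → 2.

2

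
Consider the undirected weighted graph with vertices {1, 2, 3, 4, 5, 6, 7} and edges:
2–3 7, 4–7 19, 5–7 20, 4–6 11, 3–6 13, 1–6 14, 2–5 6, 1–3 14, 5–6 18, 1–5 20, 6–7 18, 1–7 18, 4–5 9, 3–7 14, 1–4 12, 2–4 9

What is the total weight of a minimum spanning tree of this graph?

Sort edges by weight, then run Kruskal:
2–5 (6): add — endpoints in different components.
2–3 (7): add — endpoints in different components.
2–4 (9): add — endpoints in different components.
4–5 (9): skip — 4 and 5 already connected.
4–6 (11): add — endpoints in different components.
1–4 (12): add — endpoints in different components.
3–6 (13): skip — 3 and 6 already connected.
1–3 (14): skip — 1 and 3 already connected.
1–6 (14): skip — 1 and 6 already connected.
3–7 (14): add — endpoints in different components.
MST edges: 2–5, 2–3, 2–4, 4–6, 1–4, 3–7; total weight 6+7+9+11+12+14 = 59.

59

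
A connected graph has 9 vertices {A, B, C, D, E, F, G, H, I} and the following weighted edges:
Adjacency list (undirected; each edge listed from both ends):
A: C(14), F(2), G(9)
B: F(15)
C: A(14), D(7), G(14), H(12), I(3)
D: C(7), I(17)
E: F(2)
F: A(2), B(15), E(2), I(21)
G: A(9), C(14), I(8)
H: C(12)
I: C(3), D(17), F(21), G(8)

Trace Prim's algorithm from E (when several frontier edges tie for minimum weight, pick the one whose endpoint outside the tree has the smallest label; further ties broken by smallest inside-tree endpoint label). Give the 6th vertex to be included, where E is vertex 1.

Grow the tree from E using Prim:
Step 1: frontier [E-F 2] → take E-F (2); add F.
Step 2: frontier [A-F 2, B-F 15, F-I 21] → take A-F (2); add A.
Step 3: frontier [A-G 9, A-C 14, B-F 15, F-I 21] → take A-G (9); add G.
Step 4: frontier [A-C 14, B-F 15, F-I 21, G-I 8, C-G 14] → take G-I (8); add I.
Step 5: frontier [A-C 14, B-F 15, C-G 14, C-I 3, D-I 17] → take C-I (3); add C.
Step 6: frontier [C-D 7, C-H 12, B-F 15, D-I 17] → take C-D (7); add D.
Step 7: frontier [C-H 12, B-F 15] → take C-H (12); add H.
Step 8: frontier [B-F 15] → take B-F (15); add B.
Vertex order: E, F, A, G, I, C, D, H, B. The 6th vertex is C.

C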